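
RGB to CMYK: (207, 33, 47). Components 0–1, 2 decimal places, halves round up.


R'=207/255≈0.8118, G'=33/255≈0.1294, B'=47/255≈0.1843
K = 1 - max(R',G',B') = 1 - 207/255 = 48/255 = 0.18823… → 0.19
(1-R'-K)/(1-K) simplifies to (max-R)/max with max = 207:
C = (207-207)/207 = 0/207 = 0 → 0.00
M = (207-33)/207 = 174/207 = 0.84057… → 0.84
Y = (207-47)/207 = 160/207 = 0.77294… → 0.77
= CMYK(0.00, 0.84, 0.77, 0.19)


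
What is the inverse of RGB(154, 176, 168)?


Invert: (255-R, 255-G, 255-B)
R: 255-154 = 101
G: 255-176 = 79
B: 255-168 = 87
= RGB(101, 79, 87)


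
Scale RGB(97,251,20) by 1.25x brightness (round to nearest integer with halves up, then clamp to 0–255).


Multiply each channel by 1.25, round half up, clamp to [0, 255]
R: 97×1.25 = 121.25 → round → 121
G: 251×1.25 = 313.75 → round → 314 → clamp → 255
B: 20×1.25 = 25
= RGB(121, 255, 25)


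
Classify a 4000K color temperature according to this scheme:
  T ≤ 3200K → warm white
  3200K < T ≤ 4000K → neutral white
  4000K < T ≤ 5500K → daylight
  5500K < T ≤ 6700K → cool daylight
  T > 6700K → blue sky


Temperature: 4000K
3200K < 4000K ≤ 4000K → neutral white
Classification: neutral white


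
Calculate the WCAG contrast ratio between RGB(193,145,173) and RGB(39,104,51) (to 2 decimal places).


Linearize each sRGB channel c=v/255: c/12.92 if c ≤ 0.04045 else ((c+0.055)/1.055)^2.4
L = 0.2126×R_lin + 0.7152×G_lin + 0.0722×B_lin
Color 1 (193,145,173):
  R=193: 193/255≈0.7569 > 0.04045 → ((0.7569+0.055)/1.055)^2.4 ≈ 0.53328
  G=145: 145/255≈0.5686 > 0.04045 → ((0.5686+0.055)/1.055)^2.4 ≈ 0.28315
  B=173: 173/255≈0.6784 > 0.04045 → ((0.6784+0.055)/1.055)^2.4 ≈ 0.41789
  L1 = 0.2126×0.53328 + 0.7152×0.28315 + 0.0722×0.41789 ≈ 0.34605
Color 2 (39,104,51):
  R=39: 39/255≈0.1529 > 0.04045 → ((0.1529+0.055)/1.055)^2.4 ≈ 0.02029
  G=104: 104/255≈0.4078 > 0.04045 → ((0.4078+0.055)/1.055)^2.4 ≈ 0.13843
  B=51: 51/255≈0.2000 > 0.04045 → ((0.2000+0.055)/1.055)^2.4 ≈ 0.03310
  L2 = 0.2126×0.02029 + 0.7152×0.13843 + 0.0722×0.03310 ≈ 0.10571
Lighter = 0.34605, Darker = 0.10571
Ratio = (L_lighter + 0.05) / (L_darker + 0.05)
Ratio = (0.34605 + 0.05) / (0.10571 + 0.05) = 0.39605 / 0.15571 ≈ 2.5435
Ratio ≈ 2.54:1


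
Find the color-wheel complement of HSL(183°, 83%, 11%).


Complement = opposite side of color wheel = hue + 180°
H' = (183 + 180) mod 360 = 3°
S and L unchanged.
= HSL(3°, 83%, 11%)


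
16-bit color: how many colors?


Colors = 2^bits = 2^16
= 65,536 colors


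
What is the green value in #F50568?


Color: #F50568
R = F5 = 245
G = 05 = 5
B = 68 = 104
Green = 5


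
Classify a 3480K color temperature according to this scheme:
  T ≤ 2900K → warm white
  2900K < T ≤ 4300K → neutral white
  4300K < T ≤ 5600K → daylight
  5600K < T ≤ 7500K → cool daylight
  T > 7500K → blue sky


Temperature: 3480K
2900K < 3480K ≤ 4300K → neutral white
Classification: neutral white


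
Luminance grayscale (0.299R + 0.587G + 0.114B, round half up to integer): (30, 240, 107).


Gray = 0.299×R + 0.587×G + 0.114×B
Gray = 0.299×30 + 0.587×240 + 0.114×107
Gray = 8.970 + 140.880 + 12.198
Gray = 162.048 → round half up → 162
Gray = 162


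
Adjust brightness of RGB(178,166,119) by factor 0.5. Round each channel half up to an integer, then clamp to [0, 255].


Multiply each channel by 0.5, round half up, clamp to [0, 255]
R: 178×0.5 = 89
G: 166×0.5 = 83
B: 119×0.5 = 59.5 → round → 60
= RGB(89, 83, 60)


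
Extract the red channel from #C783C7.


Color: #C783C7
R = C7 = 199
G = 83 = 131
B = C7 = 199
Red = 199


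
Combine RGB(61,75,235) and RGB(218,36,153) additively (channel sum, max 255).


Additive: each channel = min(255, C₁+C₂)
R: 61+218 = 279 → 255
G: 75+36 = 111 → 111
B: 235+153 = 388 → 255
= RGB(255, 111, 255)


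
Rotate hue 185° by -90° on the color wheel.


New hue = (H + rotation) mod 360
New hue = (185 -90) mod 360
= 95 mod 360
= 95°


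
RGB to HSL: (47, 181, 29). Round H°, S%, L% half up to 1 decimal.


Normalize: R'=47/255≈0.1843, G'=181/255≈0.7098, B'=29/255≈0.1137
Max=181/255, Min=29/255, Δ=Max-Min=152/255
L = (Max+Min)/2 = (181+29)/510 = 210/510 = 0.41176… → L = 41.2%
L ≤ 0.5 → S = Δ/(Max+Min) = 152/(181+29) = 152/210 = 0.72380… → S = 72.4%
(the 1/255 factors cancel in S and H, so raw channel differences can be used)
Max is G' → H = 60 × ((B-R)/Δ + 2) = 60 × ((29-47)/152 + 2)
  -18/152 + 2 = -0.1184… + 2 = 1.8815…
  H = 60 × 1.8815… = 112.894…° → H = 112.9°
= HSL(112.9°, 72.4%, 41.2%)


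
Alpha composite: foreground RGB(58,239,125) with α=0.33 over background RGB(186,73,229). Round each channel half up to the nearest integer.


C = α×F + (1-α)×B, with 1-α = 0.67
R: 0.33×58 + 0.67×186 = 19.14 + 124.62 = 143.76 → 144
G: 0.33×239 + 0.67×73 = 78.87 + 48.91 = 127.78 → 128
B: 0.33×125 + 0.67×229 = 41.25 + 153.43 = 194.68 → 195
= RGB(144, 128, 195)


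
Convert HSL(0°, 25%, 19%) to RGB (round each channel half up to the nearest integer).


H=0°, S=0.25, L=0.19
C = (1-|2L-1|)×S = (1-|-0.62|)×0.25 = 0.095
H' = H/60 = 0/60 ≈ 0.0000; X = C×(1-|H' mod 2 - 1|) = 0.0
m = L - C/2 = 0.19 - 0.0475 = 0.1425
Sector ⌊H'⌋ = 0 → (R',G',B') = (0.095, 0.0, 0.0)
RGB = ((R'+m)×255, (G'+m)×255, (B'+m)×255) = (60.5625, 36.3375, 36.3375)
Round half up → RGB(61, 36, 36)


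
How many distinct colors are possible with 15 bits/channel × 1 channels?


Total bits = 15 bits/channel × 1 channels = 15 bits
Distinct colors = 2^15
= 32,768 colors


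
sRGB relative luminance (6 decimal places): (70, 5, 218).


Linearize each channel (sRGB transfer function): c = v/255; c_lin = c/12.92 if c ≤ 0.04045, else ((c+0.055)/1.055)^2.4
  R: 70/255 ≈ 0.274510 > 0.04045 → ((0.274510+0.055)/1.055)^2.4 ≈ 0.061246
  G: 5/255 ≈ 0.019608 ≤ 0.04045 → 0.019608/12.92 ≈ 0.001518
  B: 218/255 ≈ 0.854902 > 0.04045 → ((0.854902+0.055)/1.055)^2.4 ≈ 0.701102
R_lin = 0.061246, G_lin = 0.001518, B_lin = 0.701102
L = 0.2126×R + 0.7152×G + 0.0722×B
L = 0.2126×0.061246 + 0.7152×0.001518 + 0.0722×0.701102
L ≈ 0.064726


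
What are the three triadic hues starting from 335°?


Triadic: equally spaced at 120° intervals
H1 = 335°
H2 = (335 + 120) mod 360 = 95°
H3 = (335 + 240) mod 360 = 215°
Triadic = 335°, 95°, 215°


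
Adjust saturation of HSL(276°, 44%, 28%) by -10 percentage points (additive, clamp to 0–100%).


Original S = 44%
Adjustment = -10 percentage points
New S = 44 + (-10) = 34
Clamp to [0, 100] → 34
= HSL(276°, 34%, 28%)


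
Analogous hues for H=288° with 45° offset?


Base hue: 288°
Left analog: (288 - 45) mod 360 = 243°
Right analog: (288 + 45) mod 360 = 333°
Analogous hues = 243° and 333°


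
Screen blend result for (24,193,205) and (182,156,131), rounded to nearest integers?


Screen: C = 255 - (255-A)×(255-B)/255, rounded to nearest integer
R: 255 - (255-24)×(255-182)/255 = 255 - 16863/255 ≈ 255 - 66.129 = 188.871 → 189
G: 255 - (255-193)×(255-156)/255 = 255 - 6138/255 ≈ 255 - 24.071 = 230.929 → 231
B: 255 - (255-205)×(255-131)/255 = 255 - 6200/255 ≈ 255 - 24.314 = 230.686 → 231
= RGB(189, 231, 231)


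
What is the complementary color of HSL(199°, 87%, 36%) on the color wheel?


Complement = opposite side of color wheel = hue + 180°
H' = (199 + 180) mod 360 = 19°
S and L unchanged.
= HSL(19°, 87%, 36%)


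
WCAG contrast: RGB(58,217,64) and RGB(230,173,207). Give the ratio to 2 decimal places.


Linearize each sRGB channel c=v/255: c/12.92 if c ≤ 0.04045 else ((c+0.055)/1.055)^2.4
L = 0.2126×R_lin + 0.7152×G_lin + 0.0722×B_lin
Color 1 (58,217,64):
  R=58: 58/255≈0.2275 > 0.04045 → ((0.2275+0.055)/1.055)^2.4 ≈ 0.04231
  G=217: 217/255≈0.8510 > 0.04045 → ((0.8510+0.055)/1.055)^2.4 ≈ 0.69387
  B=64: 64/255≈0.2510 > 0.04045 → ((0.2510+0.055)/1.055)^2.4 ≈ 0.05127
  L1 = 0.2126×0.04231 + 0.7152×0.69387 + 0.0722×0.05127 ≈ 0.50895
Color 2 (230,173,207):
  R=230: 230/255≈0.9020 > 0.04045 → ((0.9020+0.055)/1.055)^2.4 ≈ 0.79130
  G=173: 173/255≈0.6784 > 0.04045 → ((0.6784+0.055)/1.055)^2.4 ≈ 0.41789
  B=207: 207/255≈0.8118 > 0.04045 → ((0.8118+0.055)/1.055)^2.4 ≈ 0.62396
  L2 = 0.2126×0.79130 + 0.7152×0.41789 + 0.0722×0.62396 ≈ 0.51215
Lighter = 0.51215, Darker = 0.50895
Ratio = (L_lighter + 0.05) / (L_darker + 0.05)
Ratio = (0.51215 + 0.05) / (0.50895 + 0.05) = 0.56215 / 0.55895 ≈ 1.0057
Ratio ≈ 1.01:1


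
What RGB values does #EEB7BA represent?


EE → 238 (R)
B7 → 183 (G)
BA → 186 (B)
= RGB(238, 183, 186)


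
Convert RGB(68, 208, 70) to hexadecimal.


R = 68 → 44 (hex)
G = 208 → D0 (hex)
B = 70 → 46 (hex)
Hex = #44D046


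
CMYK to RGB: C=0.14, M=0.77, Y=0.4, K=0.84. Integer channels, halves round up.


R = 255 × (1-C) × (1-K) = 255 × 0.86 × 0.16 = 35.088 → 35
G = 255 × (1-M) × (1-K) = 255 × 0.23 × 0.16 = 9.384 → 9
B = 255 × (1-Y) × (1-K) = 255 × 0.60 × 0.16 = 24.48 → 24
= RGB(35, 9, 24)


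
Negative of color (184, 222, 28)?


Invert: (255-R, 255-G, 255-B)
R: 255-184 = 71
G: 255-222 = 33
B: 255-28 = 227
= RGB(71, 33, 227)


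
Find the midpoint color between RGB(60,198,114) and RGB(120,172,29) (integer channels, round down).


Midpoint: each channel = ⌊(C₁+C₂)/2⌋
R: ⌊(60+120)/2⌋ = 90
G: ⌊(198+172)/2⌋ = 185
B: ⌊(114+29)/2⌋ = 71
= RGB(90, 185, 71)


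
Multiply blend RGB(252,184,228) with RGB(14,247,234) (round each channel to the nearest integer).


Multiply: C = A×B/255, rounded to nearest integer
R: 252×14/255 = 3528/255 ≈ 13.835 → 14
G: 184×247/255 = 45448/255 ≈ 178.227 → 178
B: 228×234/255 = 53352/255 ≈ 209.224 → 209
= RGB(14, 178, 209)


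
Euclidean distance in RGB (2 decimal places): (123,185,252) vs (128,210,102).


d = √[(R₁-R₂)² + (G₁-G₂)² + (B₁-B₂)²]
d = √[(123-128)² + (185-210)² + (252-102)²]
d = √[25 + 625 + 22500]
d = √23150
d ≈ 152.15


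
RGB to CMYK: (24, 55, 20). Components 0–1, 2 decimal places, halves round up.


R'=24/255≈0.0941, G'=55/255≈0.2157, B'=20/255≈0.0784
K = 1 - max(R',G',B') = 1 - 55/255 = 200/255 = 0.78431… → 0.78
(1-R'-K)/(1-K) simplifies to (max-R)/max with max = 55:
C = (55-24)/55 = 31/55 = 0.56363… → 0.56
M = (55-55)/55 = 0/55 = 0 → 0.00
Y = (55-20)/55 = 35/55 = 0.63636… → 0.64
= CMYK(0.56, 0.00, 0.64, 0.78)


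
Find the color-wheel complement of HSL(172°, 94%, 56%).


Complement = opposite side of color wheel = hue + 180°
H' = (172 + 180) mod 360 = 352°
S and L unchanged.
= HSL(352°, 94%, 56%)


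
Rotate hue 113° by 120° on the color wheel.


New hue = (H + rotation) mod 360
New hue = (113 + 120) mod 360
= 233 mod 360
= 233°


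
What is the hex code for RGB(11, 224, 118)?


R = 11 → 0B (hex)
G = 224 → E0 (hex)
B = 118 → 76 (hex)
Hex = #0BE076


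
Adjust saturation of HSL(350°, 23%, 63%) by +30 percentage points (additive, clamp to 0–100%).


Original S = 23%
Adjustment = +30 percentage points
New S = 23 + (30) = 53
Clamp to [0, 100] → 53
= HSL(350°, 53%, 63%)


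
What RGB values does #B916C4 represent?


B9 → 185 (R)
16 → 22 (G)
C4 → 196 (B)
= RGB(185, 22, 196)


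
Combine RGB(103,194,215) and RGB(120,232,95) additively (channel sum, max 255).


Additive: each channel = min(255, C₁+C₂)
R: 103+120 = 223 → 223
G: 194+232 = 426 → 255
B: 215+95 = 310 → 255
= RGB(223, 255, 255)


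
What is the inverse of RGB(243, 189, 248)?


Invert: (255-R, 255-G, 255-B)
R: 255-243 = 12
G: 255-189 = 66
B: 255-248 = 7
= RGB(12, 66, 7)


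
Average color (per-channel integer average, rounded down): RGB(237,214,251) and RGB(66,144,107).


Midpoint: each channel = ⌊(C₁+C₂)/2⌋
R: ⌊(237+66)/2⌋ = 151
G: ⌊(214+144)/2⌋ = 179
B: ⌊(251+107)/2⌋ = 179
= RGB(151, 179, 179)


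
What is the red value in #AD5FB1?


Color: #AD5FB1
R = AD = 173
G = 5F = 95
B = B1 = 177
Red = 173


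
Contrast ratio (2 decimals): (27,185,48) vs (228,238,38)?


Linearize each sRGB channel c=v/255: c/12.92 if c ≤ 0.04045 else ((c+0.055)/1.055)^2.4
L = 0.2126×R_lin + 0.7152×G_lin + 0.0722×B_lin
Color 1 (27,185,48):
  R=27: 27/255≈0.1059 > 0.04045 → ((0.1059+0.055)/1.055)^2.4 ≈ 0.01096
  G=185: 185/255≈0.7255 > 0.04045 → ((0.7255+0.055)/1.055)^2.4 ≈ 0.48515
  B=48: 48/255≈0.1882 > 0.04045 → ((0.1882+0.055)/1.055)^2.4 ≈ 0.02956
  L1 = 0.2126×0.01096 + 0.7152×0.48515 + 0.0722×0.02956 ≈ 0.35144
Color 2 (228,238,38):
  R=228: 228/255≈0.8941 > 0.04045 → ((0.8941+0.055)/1.055)^2.4 ≈ 0.77582
  G=238: 238/255≈0.9333 > 0.04045 → ((0.9333+0.055)/1.055)^2.4 ≈ 0.85499
  B=38: 38/255≈0.1490 > 0.04045 → ((0.1490+0.055)/1.055)^2.4 ≈ 0.01938
  L2 = 0.2126×0.77582 + 0.7152×0.85499 + 0.0722×0.01938 ≈ 0.77783
Lighter = 0.77783, Darker = 0.35144
Ratio = (L_lighter + 0.05) / (L_darker + 0.05)
Ratio = (0.77783 + 0.05) / (0.35144 + 0.05) = 0.82783 / 0.40144 ≈ 2.0621
Ratio ≈ 2.06:1


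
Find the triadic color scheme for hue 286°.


Triadic: equally spaced at 120° intervals
H1 = 286°
H2 = (286 + 120) mod 360 = 46°
H3 = (286 + 240) mod 360 = 166°
Triadic = 286°, 46°, 166°


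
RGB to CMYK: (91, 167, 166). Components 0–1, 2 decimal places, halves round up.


R'=91/255≈0.3569, G'=167/255≈0.6549, B'=166/255≈0.6510
K = 1 - max(R',G',B') = 1 - 167/255 = 88/255 = 0.34509… → 0.35
(1-R'-K)/(1-K) simplifies to (max-R)/max with max = 167:
C = (167-91)/167 = 76/167 = 0.45508… → 0.46
M = (167-167)/167 = 0/167 = 0 → 0.00
Y = (167-166)/167 = 1/167 = 0.00598… → 0.01
= CMYK(0.46, 0.00, 0.01, 0.35)


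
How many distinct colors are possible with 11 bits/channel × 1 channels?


Total bits = 11 bits/channel × 1 channels = 11 bits
Distinct colors = 2^11
= 2,048 colors


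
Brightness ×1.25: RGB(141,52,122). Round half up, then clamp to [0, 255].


Multiply each channel by 1.25, round half up, clamp to [0, 255]
R: 141×1.25 = 176.25 → round → 176
G: 52×1.25 = 65
B: 122×1.25 = 152.5 → round → 153
= RGB(176, 65, 153)


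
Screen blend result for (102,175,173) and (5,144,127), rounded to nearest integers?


Screen: C = 255 - (255-A)×(255-B)/255, rounded to nearest integer
R: 255 - (255-102)×(255-5)/255 = 255 - 38250/255 ≈ 255 - 150.000 = 105.000 → 105
G: 255 - (255-175)×(255-144)/255 = 255 - 8880/255 ≈ 255 - 34.824 = 220.176 → 220
B: 255 - (255-173)×(255-127)/255 = 255 - 10496/255 ≈ 255 - 41.161 = 213.839 → 214
= RGB(105, 220, 214)


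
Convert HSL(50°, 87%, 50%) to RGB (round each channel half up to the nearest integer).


H=50°, S=0.87, L=0.50
C = (1-|2L-1|)×S = (1-|0.00|)×0.87 = 0.87
H' = H/60 = 50/60 ≈ 0.8333; X = C×(1-|H' mod 2 - 1|) = 0.725
m = L - C/2 = 0.50 - 0.435 = 0.065
Sector ⌊H'⌋ = 0 → (R',G',B') = (0.87, 0.725, 0.0)
RGB = ((R'+m)×255, (G'+m)×255, (B'+m)×255) = (238.425, 201.45, 16.575)
Round half up → RGB(238, 201, 17)


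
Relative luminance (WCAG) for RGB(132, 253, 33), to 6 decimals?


Linearize each channel (sRGB transfer function): c = v/255; c_lin = c/12.92 if c ≤ 0.04045, else ((c+0.055)/1.055)^2.4
  R: 132/255 ≈ 0.517647 > 0.04045 → ((0.517647+0.055)/1.055)^2.4 ≈ 0.230740
  G: 253/255 ≈ 0.992157 > 0.04045 → ((0.992157+0.055)/1.055)^2.4 ≈ 0.982251
  B: 33/255 ≈ 0.129412 > 0.04045 → ((0.129412+0.055)/1.055)^2.4 ≈ 0.015209
R_lin = 0.230740, G_lin = 0.982251, B_lin = 0.015209
L = 0.2126×R + 0.7152×G + 0.0722×B
L = 0.2126×0.230740 + 0.7152×0.982251 + 0.0722×0.015209
L ≈ 0.752659


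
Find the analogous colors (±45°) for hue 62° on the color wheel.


Base hue: 62°
Left analog: (62 - 45) mod 360 = 17°
Right analog: (62 + 45) mod 360 = 107°
Analogous hues = 17° and 107°


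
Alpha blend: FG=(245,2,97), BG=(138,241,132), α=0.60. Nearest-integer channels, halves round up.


C = α×F + (1-α)×B, with 1-α = 0.40
R: 0.60×245 + 0.40×138 = 147.00 + 55.20 = 202.20 → 202
G: 0.60×2 + 0.40×241 = 1.20 + 96.40 = 97.60 → 98
B: 0.60×97 + 0.40×132 = 58.20 + 52.80 = 111.00 → 111
= RGB(202, 98, 111)


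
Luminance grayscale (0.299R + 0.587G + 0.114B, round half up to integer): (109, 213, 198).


Gray = 0.299×R + 0.587×G + 0.114×B
Gray = 0.299×109 + 0.587×213 + 0.114×198
Gray = 32.591 + 125.031 + 22.572
Gray = 180.194 → round half up → 180
Gray = 180


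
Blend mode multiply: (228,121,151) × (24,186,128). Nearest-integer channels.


Multiply: C = A×B/255, rounded to nearest integer
R: 228×24/255 = 5472/255 ≈ 21.459 → 21
G: 121×186/255 = 22506/255 ≈ 88.259 → 88
B: 151×128/255 = 19328/255 ≈ 75.796 → 76
= RGB(21, 88, 76)


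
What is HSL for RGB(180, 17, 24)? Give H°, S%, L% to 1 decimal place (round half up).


Normalize: R'=180/255≈0.7059, G'=17/255≈0.0667, B'=24/255≈0.0941
Max=180/255, Min=17/255, Δ=Max-Min=163/255
L = (Max+Min)/2 = (180+17)/510 = 197/510 = 0.38627… → L = 38.6%
L ≤ 0.5 → S = Δ/(Max+Min) = 163/(180+17) = 163/197 = 0.82741… → S = 82.7%
(the 1/255 factors cancel in S and H, so raw channel differences can be used)
Max is R' → H = 60 × (((G-B)/Δ) mod 6) = 60 × (((17-24)/163) mod 6)
  (-7)/163 = -0.0429…; negative, so add 6 → 5.9570…
  H = 60 × 5.9570… = 357.423…° → H = 357.4°
= HSL(357.4°, 82.7%, 38.6%)


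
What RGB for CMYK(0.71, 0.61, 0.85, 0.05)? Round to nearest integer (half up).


R = 255 × (1-C) × (1-K) = 255 × 0.29 × 0.95 = 70.2525 → 70
G = 255 × (1-M) × (1-K) = 255 × 0.39 × 0.95 = 94.4775 → 94
B = 255 × (1-Y) × (1-K) = 255 × 0.15 × 0.95 = 36.3375 → 36
= RGB(70, 94, 36)


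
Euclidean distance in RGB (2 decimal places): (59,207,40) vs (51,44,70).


d = √[(R₁-R₂)² + (G₁-G₂)² + (B₁-B₂)²]
d = √[(59-51)² + (207-44)² + (40-70)²]
d = √[64 + 26569 + 900]
d = √27533
d ≈ 165.93


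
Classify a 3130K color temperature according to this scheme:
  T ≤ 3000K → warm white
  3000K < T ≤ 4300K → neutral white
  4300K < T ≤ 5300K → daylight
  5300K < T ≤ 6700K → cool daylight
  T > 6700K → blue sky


Temperature: 3130K
3000K < 3130K ≤ 4300K → neutral white
Classification: neutral white


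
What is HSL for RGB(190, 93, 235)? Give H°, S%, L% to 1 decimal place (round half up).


Normalize: R'=190/255≈0.7451, G'=93/255≈0.3647, B'=235/255≈0.9216
Max=235/255, Min=93/255, Δ=Max-Min=142/255
L = (Max+Min)/2 = (235+93)/510 = 328/510 = 0.64313… → L = 64.3%
L > 0.5 → S = Δ/(2-Max-Min) = 142/(510-235-93) = 142/182 = 0.78021… → S = 78.0%
(the 1/255 factors cancel in S and H, so raw channel differences can be used)
Max is B' → H = 60 × ((R-G)/Δ + 4) = 60 × ((190-93)/142 + 4)
  97/142 + 4 = 0.6830… + 4 = 4.6830…
  H = 60 × 4.6830… = 280.985…° → H = 281.0°
= HSL(281.0°, 78.0%, 64.3%)


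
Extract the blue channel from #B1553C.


Color: #B1553C
R = B1 = 177
G = 55 = 85
B = 3C = 60
Blue = 60


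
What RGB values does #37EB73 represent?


37 → 55 (R)
EB → 235 (G)
73 → 115 (B)
= RGB(55, 235, 115)


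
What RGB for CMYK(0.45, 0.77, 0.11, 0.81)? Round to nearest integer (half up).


R = 255 × (1-C) × (1-K) = 255 × 0.55 × 0.19 = 26.6475 → 27
G = 255 × (1-M) × (1-K) = 255 × 0.23 × 0.19 = 11.1435 → 11
B = 255 × (1-Y) × (1-K) = 255 × 0.89 × 0.19 = 43.1205 → 43
= RGB(27, 11, 43)


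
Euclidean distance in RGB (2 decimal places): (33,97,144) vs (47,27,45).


d = √[(R₁-R₂)² + (G₁-G₂)² + (B₁-B₂)²]
d = √[(33-47)² + (97-27)² + (144-45)²]
d = √[196 + 4900 + 9801]
d = √14897
d ≈ 122.05


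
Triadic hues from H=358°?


Triadic: equally spaced at 120° intervals
H1 = 358°
H2 = (358 + 120) mod 360 = 118°
H3 = (358 + 240) mod 360 = 238°
Triadic = 358°, 118°, 238°


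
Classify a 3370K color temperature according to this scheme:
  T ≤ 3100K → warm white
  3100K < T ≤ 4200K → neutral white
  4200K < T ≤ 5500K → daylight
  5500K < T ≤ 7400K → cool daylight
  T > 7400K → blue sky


Temperature: 3370K
3100K < 3370K ≤ 4200K → neutral white
Classification: neutral white


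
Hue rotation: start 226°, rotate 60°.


New hue = (H + rotation) mod 360
New hue = (226 + 60) mod 360
= 286 mod 360
= 286°


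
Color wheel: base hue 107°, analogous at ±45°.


Base hue: 107°
Left analog: (107 - 45) mod 360 = 62°
Right analog: (107 + 45) mod 360 = 152°
Analogous hues = 62° and 152°


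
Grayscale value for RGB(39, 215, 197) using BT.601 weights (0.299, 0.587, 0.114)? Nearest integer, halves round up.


Gray = 0.299×R + 0.587×G + 0.114×B
Gray = 0.299×39 + 0.587×215 + 0.114×197
Gray = 11.661 + 126.205 + 22.458
Gray = 160.324 → round half up → 160
Gray = 160


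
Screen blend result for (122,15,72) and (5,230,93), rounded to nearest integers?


Screen: C = 255 - (255-A)×(255-B)/255, rounded to nearest integer
R: 255 - (255-122)×(255-5)/255 = 255 - 33250/255 ≈ 255 - 130.392 = 124.608 → 125
G: 255 - (255-15)×(255-230)/255 = 255 - 6000/255 ≈ 255 - 23.529 = 231.471 → 231
B: 255 - (255-72)×(255-93)/255 = 255 - 29646/255 ≈ 255 - 116.259 = 138.741 → 139
= RGB(125, 231, 139)


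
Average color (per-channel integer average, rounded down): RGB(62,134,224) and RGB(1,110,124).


Midpoint: each channel = ⌊(C₁+C₂)/2⌋
R: ⌊(62+1)/2⌋ = 31
G: ⌊(134+110)/2⌋ = 122
B: ⌊(224+124)/2⌋ = 174
= RGB(31, 122, 174)


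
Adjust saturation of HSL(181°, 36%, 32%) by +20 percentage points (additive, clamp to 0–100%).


Original S = 36%
Adjustment = +20 percentage points
New S = 36 + (20) = 56
Clamp to [0, 100] → 56
= HSL(181°, 56%, 32%)


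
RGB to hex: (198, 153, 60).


R = 198 → C6 (hex)
G = 153 → 99 (hex)
B = 60 → 3C (hex)
Hex = #C6993C


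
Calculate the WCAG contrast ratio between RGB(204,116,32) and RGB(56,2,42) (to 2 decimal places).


Linearize each sRGB channel c=v/255: c/12.92 if c ≤ 0.04045 else ((c+0.055)/1.055)^2.4
L = 0.2126×R_lin + 0.7152×G_lin + 0.0722×B_lin
Color 1 (204,116,32):
  R=204: 204/255≈0.8000 > 0.04045 → ((0.8000+0.055)/1.055)^2.4 ≈ 0.60383
  G=116: 116/255≈0.4549 > 0.04045 → ((0.4549+0.055)/1.055)^2.4 ≈ 0.17465
  B=32: 32/255≈0.1255 > 0.04045 → ((0.1255+0.055)/1.055)^2.4 ≈ 0.01444
  L1 = 0.2126×0.60383 + 0.7152×0.17465 + 0.0722×0.01444 ≈ 0.25432
Color 2 (56,2,42):
  R=56: 56/255≈0.2196 > 0.04045 → ((0.2196+0.055)/1.055)^2.4 ≈ 0.03955
  G=2: 2/255≈0.0078 ≤ 0.04045 → 0.0078/12.92 ≈ 0.00061
  B=42: 42/255≈0.1647 > 0.04045 → ((0.1647+0.055)/1.055)^2.4 ≈ 0.02315
  L2 = 0.2126×0.03955 + 0.7152×0.00061 + 0.0722×0.02315 ≈ 0.01051
Lighter = 0.25432, Darker = 0.01051
Ratio = (L_lighter + 0.05) / (L_darker + 0.05)
Ratio = (0.25432 + 0.05) / (0.01051 + 0.05) = 0.30432 / 0.06051 ≈ 5.0290
Ratio ≈ 5.03:1


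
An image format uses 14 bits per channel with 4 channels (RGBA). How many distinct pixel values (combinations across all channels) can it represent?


Total bits = 14 bits/channel × 4 channels = 56 bits
Distinct pixel values = 2^56
= 72,057,594,037,927,936 pixel values


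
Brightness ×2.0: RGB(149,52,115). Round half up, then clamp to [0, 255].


Multiply each channel by 2.0, round half up, clamp to [0, 255]
R: 149×2.0 = 298 → clamp → 255
G: 52×2.0 = 104
B: 115×2.0 = 230
= RGB(255, 104, 230)


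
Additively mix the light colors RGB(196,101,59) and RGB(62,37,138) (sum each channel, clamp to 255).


Additive: each channel = min(255, C₁+C₂)
R: 196+62 = 258 → 255
G: 101+37 = 138 → 138
B: 59+138 = 197 → 197
= RGB(255, 138, 197)


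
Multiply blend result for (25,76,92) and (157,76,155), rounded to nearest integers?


Multiply: C = A×B/255, rounded to nearest integer
R: 25×157/255 = 3925/255 ≈ 15.392 → 15
G: 76×76/255 = 5776/255 ≈ 22.651 → 23
B: 92×155/255 = 14260/255 ≈ 55.922 → 56
= RGB(15, 23, 56)


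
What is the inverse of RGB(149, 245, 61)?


Invert: (255-R, 255-G, 255-B)
R: 255-149 = 106
G: 255-245 = 10
B: 255-61 = 194
= RGB(106, 10, 194)


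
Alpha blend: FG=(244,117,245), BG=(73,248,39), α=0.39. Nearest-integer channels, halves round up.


C = α×F + (1-α)×B, with 1-α = 0.61
R: 0.39×244 + 0.61×73 = 95.16 + 44.53 = 139.69 → 140
G: 0.39×117 + 0.61×248 = 45.63 + 151.28 = 196.91 → 197
B: 0.39×245 + 0.61×39 = 95.55 + 23.79 = 119.34 → 119
= RGB(140, 197, 119)


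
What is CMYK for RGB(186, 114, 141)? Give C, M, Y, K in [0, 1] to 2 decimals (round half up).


R'=186/255≈0.7294, G'=114/255≈0.4471, B'=141/255≈0.5529
K = 1 - max(R',G',B') = 1 - 186/255 = 69/255 = 0.27058… → 0.27
(1-R'-K)/(1-K) simplifies to (max-R)/max with max = 186:
C = (186-186)/186 = 0/186 = 0 → 0.00
M = (186-114)/186 = 72/186 = 0.38709… → 0.39
Y = (186-141)/186 = 45/186 = 0.24193… → 0.24
= CMYK(0.00, 0.39, 0.24, 0.27)


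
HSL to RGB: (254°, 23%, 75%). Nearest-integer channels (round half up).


H=254°, S=0.23, L=0.75
C = (1-|2L-1|)×S = (1-|0.50|)×0.23 = 0.115
H' = H/60 = 254/60 ≈ 4.2333; X = C×(1-|H' mod 2 - 1|) ≈ 0.0268
m = L - C/2 = 0.75 - 0.0575 = 0.6925
Sector ⌊H'⌋ = 4 → (R',G',B') = (≈0.0268, 0.0, 0.115)
RGB = ((R'+m)×255, (G'+m)×255, (B'+m)×255) = (183.43, 176.5875, 205.9125)
Round half up → RGB(183, 177, 206)


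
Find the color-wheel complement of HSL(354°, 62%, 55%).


Complement = opposite side of color wheel = hue + 180°
H' = (354 + 180) mod 360 = 174°
S and L unchanged.
= HSL(174°, 62%, 55%)


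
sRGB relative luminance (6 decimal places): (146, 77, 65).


Linearize each channel (sRGB transfer function): c = v/255; c_lin = c/12.92 if c ≤ 0.04045, else ((c+0.055)/1.055)^2.4
  R: 146/255 ≈ 0.572549 > 0.04045 → ((0.572549+0.055)/1.055)^2.4 ≈ 0.287441
  G: 77/255 ≈ 0.301961 > 0.04045 → ((0.301961+0.055)/1.055)^2.4 ≈ 0.074214
  B: 65/255 ≈ 0.254902 > 0.04045 → ((0.254902+0.055)/1.055)^2.4 ≈ 0.052861
R_lin = 0.287441, G_lin = 0.074214, B_lin = 0.052861
L = 0.2126×R + 0.7152×G + 0.0722×B
L = 0.2126×0.287441 + 0.7152×0.074214 + 0.0722×0.052861
L ≈ 0.118004


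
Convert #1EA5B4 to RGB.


1E → 30 (R)
A5 → 165 (G)
B4 → 180 (B)
= RGB(30, 165, 180)


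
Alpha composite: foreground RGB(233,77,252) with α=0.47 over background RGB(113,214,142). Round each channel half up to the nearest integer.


C = α×F + (1-α)×B, with 1-α = 0.53
R: 0.47×233 + 0.53×113 = 109.51 + 59.89 = 169.40 → 169
G: 0.47×77 + 0.53×214 = 36.19 + 113.42 = 149.61 → 150
B: 0.47×252 + 0.53×142 = 118.44 + 75.26 = 193.70 → 194
= RGB(169, 150, 194)


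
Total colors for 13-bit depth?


Colors = 2^bits = 2^13
= 8,192 colors


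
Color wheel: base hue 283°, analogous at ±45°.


Base hue: 283°
Left analog: (283 - 45) mod 360 = 238°
Right analog: (283 + 45) mod 360 = 328°
Analogous hues = 238° and 328°


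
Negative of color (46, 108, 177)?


Invert: (255-R, 255-G, 255-B)
R: 255-46 = 209
G: 255-108 = 147
B: 255-177 = 78
= RGB(209, 147, 78)


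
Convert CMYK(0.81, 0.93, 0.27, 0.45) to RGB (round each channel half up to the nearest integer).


R = 255 × (1-C) × (1-K) = 255 × 0.19 × 0.55 = 26.6475 → 27
G = 255 × (1-M) × (1-K) = 255 × 0.07 × 0.55 = 9.8175 → 10
B = 255 × (1-Y) × (1-K) = 255 × 0.73 × 0.55 = 102.3825 → 102
= RGB(27, 10, 102)


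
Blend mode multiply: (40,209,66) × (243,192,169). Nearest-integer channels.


Multiply: C = A×B/255, rounded to nearest integer
R: 40×243/255 = 9720/255 ≈ 38.118 → 38
G: 209×192/255 = 40128/255 ≈ 157.365 → 157
B: 66×169/255 = 11154/255 ≈ 43.741 → 44
= RGB(38, 157, 44)


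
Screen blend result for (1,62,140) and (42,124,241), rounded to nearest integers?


Screen: C = 255 - (255-A)×(255-B)/255, rounded to nearest integer
R: 255 - (255-1)×(255-42)/255 = 255 - 54102/255 ≈ 255 - 212.165 = 42.835 → 43
G: 255 - (255-62)×(255-124)/255 = 255 - 25283/255 ≈ 255 - 99.149 = 155.851 → 156
B: 255 - (255-140)×(255-241)/255 = 255 - 1610/255 ≈ 255 - 6.314 = 248.686 → 249
= RGB(43, 156, 249)


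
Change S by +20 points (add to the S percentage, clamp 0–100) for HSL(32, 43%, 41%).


Original S = 43%
Adjustment = +20 percentage points
New S = 43 + (20) = 63
Clamp to [0, 100] → 63
= HSL(32°, 63%, 41%)


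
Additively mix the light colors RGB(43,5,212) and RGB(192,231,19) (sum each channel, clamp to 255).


Additive: each channel = min(255, C₁+C₂)
R: 43+192 = 235 → 235
G: 5+231 = 236 → 236
B: 212+19 = 231 → 231
= RGB(235, 236, 231)


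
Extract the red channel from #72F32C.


Color: #72F32C
R = 72 = 114
G = F3 = 243
B = 2C = 44
Red = 114


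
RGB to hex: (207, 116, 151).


R = 207 → CF (hex)
G = 116 → 74 (hex)
B = 151 → 97 (hex)
Hex = #CF7497


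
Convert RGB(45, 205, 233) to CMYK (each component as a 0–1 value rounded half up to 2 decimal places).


R'=45/255≈0.1765, G'=205/255≈0.8039, B'=233/255≈0.9137
K = 1 - max(R',G',B') = 1 - 233/255 = 22/255 = 0.08627… → 0.09
(1-R'-K)/(1-K) simplifies to (max-R)/max with max = 233:
C = (233-45)/233 = 188/233 = 0.80686… → 0.81
M = (233-205)/233 = 28/233 = 0.12017… → 0.12
Y = (233-233)/233 = 0/233 = 0 → 0.00
= CMYK(0.81, 0.12, 0.00, 0.09)


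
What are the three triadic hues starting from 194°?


Triadic: equally spaced at 120° intervals
H1 = 194°
H2 = (194 + 120) mod 360 = 314°
H3 = (194 + 240) mod 360 = 74°
Triadic = 194°, 314°, 74°


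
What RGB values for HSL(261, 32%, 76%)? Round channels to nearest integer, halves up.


H=261°, S=0.32, L=0.76
C = (1-|2L-1|)×S = (1-|0.52|)×0.32 = 0.1536
H' = H/60 = 261/60 ≈ 4.3500; X = C×(1-|H' mod 2 - 1|) = 0.05376
m = L - C/2 = 0.76 - 0.0768 = 0.6832
Sector ⌊H'⌋ = 4 → (R',G',B') = (0.05376, 0.0, 0.1536)
RGB = ((R'+m)×255, (G'+m)×255, (B'+m)×255) = (187.9248, 174.216, 213.384)
Round half up → RGB(188, 174, 213)


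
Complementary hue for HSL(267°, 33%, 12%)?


Complement = opposite side of color wheel = hue + 180°
H' = (267 + 180) mod 360 = 87°
S and L unchanged.
= HSL(87°, 33%, 12%)


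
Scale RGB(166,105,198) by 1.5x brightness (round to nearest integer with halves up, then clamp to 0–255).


Multiply each channel by 1.5, round half up, clamp to [0, 255]
R: 166×1.5 = 249
G: 105×1.5 = 157.5 → round → 158
B: 198×1.5 = 297 → clamp → 255
= RGB(249, 158, 255)


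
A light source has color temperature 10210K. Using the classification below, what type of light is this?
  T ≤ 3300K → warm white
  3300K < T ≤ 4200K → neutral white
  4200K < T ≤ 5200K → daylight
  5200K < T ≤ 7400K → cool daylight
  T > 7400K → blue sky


Temperature: 10210K
10210K > 7400K → blue sky
Classification: blue sky


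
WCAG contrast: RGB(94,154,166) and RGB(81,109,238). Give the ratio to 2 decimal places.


Linearize each sRGB channel c=v/255: c/12.92 if c ≤ 0.04045 else ((c+0.055)/1.055)^2.4
L = 0.2126×R_lin + 0.7152×G_lin + 0.0722×B_lin
Color 1 (94,154,166):
  R=94: 94/255≈0.3686 > 0.04045 → ((0.3686+0.055)/1.055)^2.4 ≈ 0.11193
  G=154: 154/255≈0.6039 > 0.04045 → ((0.6039+0.055)/1.055)^2.4 ≈ 0.32314
  B=166: 166/255≈0.6510 > 0.04045 → ((0.6510+0.055)/1.055)^2.4 ≈ 0.38133
  L1 = 0.2126×0.11193 + 0.7152×0.32314 + 0.0722×0.38133 ≈ 0.28244
Color 2 (81,109,238):
  R=81: 81/255≈0.3176 > 0.04045 → ((0.3176+0.055)/1.055)^2.4 ≈ 0.08228
  G=109: 109/255≈0.4275 > 0.04045 → ((0.4275+0.055)/1.055)^2.4 ≈ 0.15293
  B=238: 238/255≈0.9333 > 0.04045 → ((0.9333+0.055)/1.055)^2.4 ≈ 0.85499
  L2 = 0.2126×0.08228 + 0.7152×0.15293 + 0.0722×0.85499 ≈ 0.18860
Lighter = 0.28244, Darker = 0.18860
Ratio = (L_lighter + 0.05) / (L_darker + 0.05)
Ratio = (0.28244 + 0.05) / (0.18860 + 0.05) = 0.33244 / 0.23860 ≈ 1.3933
Ratio ≈ 1.39:1


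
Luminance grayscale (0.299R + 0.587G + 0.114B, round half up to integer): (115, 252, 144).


Gray = 0.299×R + 0.587×G + 0.114×B
Gray = 0.299×115 + 0.587×252 + 0.114×144
Gray = 34.385 + 147.924 + 16.416
Gray = 198.725 → round half up → 199
Gray = 199


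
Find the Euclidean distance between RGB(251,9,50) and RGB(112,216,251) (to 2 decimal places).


d = √[(R₁-R₂)² + (G₁-G₂)² + (B₁-B₂)²]
d = √[(251-112)² + (9-216)² + (50-251)²]
d = √[19321 + 42849 + 40401]
d = √102571
d ≈ 320.27


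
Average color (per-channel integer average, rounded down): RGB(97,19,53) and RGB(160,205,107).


Midpoint: each channel = ⌊(C₁+C₂)/2⌋
R: ⌊(97+160)/2⌋ = 128
G: ⌊(19+205)/2⌋ = 112
B: ⌊(53+107)/2⌋ = 80
= RGB(128, 112, 80)


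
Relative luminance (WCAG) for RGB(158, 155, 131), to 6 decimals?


Linearize each channel (sRGB transfer function): c = v/255; c_lin = c/12.92 if c ≤ 0.04045, else ((c+0.055)/1.055)^2.4
  R: 158/255 ≈ 0.619608 > 0.04045 → ((0.619608+0.055)/1.055)^2.4 ≈ 0.341914
  G: 155/255 ≈ 0.607843 > 0.04045 → ((0.607843+0.055)/1.055)^2.4 ≈ 0.327778
  B: 131/255 ≈ 0.513725 > 0.04045 → ((0.513725+0.055)/1.055)^2.4 ≈ 0.226966
R_lin = 0.341914, G_lin = 0.327778, B_lin = 0.226966
L = 0.2126×R + 0.7152×G + 0.0722×B
L = 0.2126×0.341914 + 0.7152×0.327778 + 0.0722×0.226966
L ≈ 0.323505


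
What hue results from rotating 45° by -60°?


New hue = (H + rotation) mod 360
New hue = (45 -60) mod 360
= -15 mod 360
= 345°


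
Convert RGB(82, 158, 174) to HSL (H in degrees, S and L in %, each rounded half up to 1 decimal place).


Normalize: R'=82/255≈0.3216, G'=158/255≈0.6196, B'=174/255≈0.6824
Max=174/255, Min=82/255, Δ=Max-Min=92/255
L = (Max+Min)/2 = (174+82)/510 = 256/510 = 0.50196… → L = 50.2%
L > 0.5 → S = Δ/(2-Max-Min) = 92/(510-174-82) = 92/254 = 0.36220… → S = 36.2%
(the 1/255 factors cancel in S and H, so raw channel differences can be used)
Max is B' → H = 60 × ((R-G)/Δ + 4) = 60 × ((82-158)/92 + 4)
  -76/92 + 4 = -0.8260… + 4 = 3.1739…
  H = 60 × 3.1739… = 190.434…° → H = 190.4°
= HSL(190.4°, 36.2%, 50.2%)


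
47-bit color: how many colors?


Colors = 2^bits = 2^47
= 140,737,488,355,328 colors


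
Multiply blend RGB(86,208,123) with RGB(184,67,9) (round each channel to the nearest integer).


Multiply: C = A×B/255, rounded to nearest integer
R: 86×184/255 = 15824/255 ≈ 62.055 → 62
G: 208×67/255 = 13936/255 ≈ 54.651 → 55
B: 123×9/255 = 1107/255 ≈ 4.341 → 4
= RGB(62, 55, 4)


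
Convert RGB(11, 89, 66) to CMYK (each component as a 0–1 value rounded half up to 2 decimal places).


R'=11/255≈0.0431, G'=89/255≈0.3490, B'=66/255≈0.2588
K = 1 - max(R',G',B') = 1 - 89/255 = 166/255 = 0.65098… → 0.65
(1-R'-K)/(1-K) simplifies to (max-R)/max with max = 89:
C = (89-11)/89 = 78/89 = 0.87640… → 0.88
M = (89-89)/89 = 0/89 = 0 → 0.00
Y = (89-66)/89 = 23/89 = 0.25842… → 0.26
= CMYK(0.88, 0.00, 0.26, 0.65)


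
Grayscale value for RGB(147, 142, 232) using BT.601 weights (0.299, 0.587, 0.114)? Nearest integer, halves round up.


Gray = 0.299×R + 0.587×G + 0.114×B
Gray = 0.299×147 + 0.587×142 + 0.114×232
Gray = 43.953 + 83.354 + 26.448
Gray = 153.755 → round half up → 154
Gray = 154


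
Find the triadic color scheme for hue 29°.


Triadic: equally spaced at 120° intervals
H1 = 29°
H2 = (29 + 120) mod 360 = 149°
H3 = (29 + 240) mod 360 = 269°
Triadic = 29°, 149°, 269°


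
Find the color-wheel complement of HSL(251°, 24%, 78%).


Complement = opposite side of color wheel = hue + 180°
H' = (251 + 180) mod 360 = 71°
S and L unchanged.
= HSL(71°, 24%, 78%)


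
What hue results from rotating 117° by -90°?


New hue = (H + rotation) mod 360
New hue = (117 -90) mod 360
= 27 mod 360
= 27°


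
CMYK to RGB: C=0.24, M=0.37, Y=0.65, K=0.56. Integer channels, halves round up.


R = 255 × (1-C) × (1-K) = 255 × 0.76 × 0.44 = 85.272 → 85
G = 255 × (1-M) × (1-K) = 255 × 0.63 × 0.44 = 70.686 → 71
B = 255 × (1-Y) × (1-K) = 255 × 0.35 × 0.44 = 39.27 → 39
= RGB(85, 71, 39)


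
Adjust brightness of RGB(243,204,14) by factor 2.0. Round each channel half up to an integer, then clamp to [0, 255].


Multiply each channel by 2.0, round half up, clamp to [0, 255]
R: 243×2.0 = 486 → clamp → 255
G: 204×2.0 = 408 → clamp → 255
B: 14×2.0 = 28
= RGB(255, 255, 28)


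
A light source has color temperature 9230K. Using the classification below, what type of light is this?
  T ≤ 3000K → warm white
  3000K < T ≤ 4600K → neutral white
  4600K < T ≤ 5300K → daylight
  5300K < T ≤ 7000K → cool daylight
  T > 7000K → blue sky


Temperature: 9230K
9230K > 7000K → blue sky
Classification: blue sky


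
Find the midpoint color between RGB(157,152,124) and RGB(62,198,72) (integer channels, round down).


Midpoint: each channel = ⌊(C₁+C₂)/2⌋
R: ⌊(157+62)/2⌋ = 109
G: ⌊(152+198)/2⌋ = 175
B: ⌊(124+72)/2⌋ = 98
= RGB(109, 175, 98)


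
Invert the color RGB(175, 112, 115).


Invert: (255-R, 255-G, 255-B)
R: 255-175 = 80
G: 255-112 = 143
B: 255-115 = 140
= RGB(80, 143, 140)


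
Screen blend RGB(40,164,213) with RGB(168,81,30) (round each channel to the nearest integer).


Screen: C = 255 - (255-A)×(255-B)/255, rounded to nearest integer
R: 255 - (255-40)×(255-168)/255 = 255 - 18705/255 ≈ 255 - 73.353 = 181.647 → 182
G: 255 - (255-164)×(255-81)/255 = 255 - 15834/255 ≈ 255 - 62.094 = 192.906 → 193
B: 255 - (255-213)×(255-30)/255 = 255 - 9450/255 ≈ 255 - 37.059 = 217.941 → 218
= RGB(182, 193, 218)


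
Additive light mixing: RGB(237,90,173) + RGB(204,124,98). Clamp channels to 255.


Additive: each channel = min(255, C₁+C₂)
R: 237+204 = 441 → 255
G: 90+124 = 214 → 214
B: 173+98 = 271 → 255
= RGB(255, 214, 255)


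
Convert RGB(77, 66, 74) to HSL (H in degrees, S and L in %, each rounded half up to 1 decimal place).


Normalize: R'=77/255≈0.3020, G'=66/255≈0.2588, B'=74/255≈0.2902
Max=77/255, Min=66/255, Δ=Max-Min=11/255
L = (Max+Min)/2 = (77+66)/510 = 143/510 = 0.28039… → L = 28.0%
L ≤ 0.5 → S = Δ/(Max+Min) = 11/(77+66) = 11/143 = 0.07692… → S = 7.7%
(the 1/255 factors cancel in S and H, so raw channel differences can be used)
Max is R' → H = 60 × (((G-B)/Δ) mod 6) = 60 × (((66-74)/11) mod 6)
  (-8)/11 = -0.7272…; negative, so add 6 → 5.2727…
  H = 60 × 5.2727… = 316.363…° → H = 316.4°
= HSL(316.4°, 7.7%, 28.0%)


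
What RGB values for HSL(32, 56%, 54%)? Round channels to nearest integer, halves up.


H=32°, S=0.56, L=0.54
C = (1-|2L-1|)×S = (1-|0.08|)×0.56 = 0.5152
H' = H/60 = 32/60 ≈ 0.5333; X = C×(1-|H' mod 2 - 1|) ≈ 0.2748
m = L - C/2 = 0.54 - 0.2576 = 0.2824
Sector ⌊H'⌋ = 0 → (R',G',B') = (0.5152, ≈0.2748, 0.0)
RGB = ((R'+m)×255, (G'+m)×255, (B'+m)×255) = (203.388, 142.0792, 72.012)
Round half up → RGB(203, 142, 72)


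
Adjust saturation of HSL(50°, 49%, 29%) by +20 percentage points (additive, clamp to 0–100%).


Original S = 49%
Adjustment = +20 percentage points
New S = 49 + (20) = 69
Clamp to [0, 100] → 69
= HSL(50°, 69%, 29%)


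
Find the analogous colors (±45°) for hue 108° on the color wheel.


Base hue: 108°
Left analog: (108 - 45) mod 360 = 63°
Right analog: (108 + 45) mod 360 = 153°
Analogous hues = 63° and 153°


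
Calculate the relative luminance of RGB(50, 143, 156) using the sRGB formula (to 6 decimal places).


Linearize each channel (sRGB transfer function): c = v/255; c_lin = c/12.92 if c ≤ 0.04045, else ((c+0.055)/1.055)^2.4
  R: 50/255 ≈ 0.196078 > 0.04045 → ((0.196078+0.055)/1.055)^2.4 ≈ 0.031896
  G: 143/255 ≈ 0.560784 > 0.04045 → ((0.560784+0.055)/1.055)^2.4 ≈ 0.274677
  B: 156/255 ≈ 0.611765 > 0.04045 → ((0.611765+0.055)/1.055)^2.4 ≈ 0.332452
R_lin = 0.031896, G_lin = 0.274677, B_lin = 0.332452
L = 0.2126×R + 0.7152×G + 0.0722×B
L = 0.2126×0.031896 + 0.7152×0.274677 + 0.0722×0.332452
L ≈ 0.227233
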